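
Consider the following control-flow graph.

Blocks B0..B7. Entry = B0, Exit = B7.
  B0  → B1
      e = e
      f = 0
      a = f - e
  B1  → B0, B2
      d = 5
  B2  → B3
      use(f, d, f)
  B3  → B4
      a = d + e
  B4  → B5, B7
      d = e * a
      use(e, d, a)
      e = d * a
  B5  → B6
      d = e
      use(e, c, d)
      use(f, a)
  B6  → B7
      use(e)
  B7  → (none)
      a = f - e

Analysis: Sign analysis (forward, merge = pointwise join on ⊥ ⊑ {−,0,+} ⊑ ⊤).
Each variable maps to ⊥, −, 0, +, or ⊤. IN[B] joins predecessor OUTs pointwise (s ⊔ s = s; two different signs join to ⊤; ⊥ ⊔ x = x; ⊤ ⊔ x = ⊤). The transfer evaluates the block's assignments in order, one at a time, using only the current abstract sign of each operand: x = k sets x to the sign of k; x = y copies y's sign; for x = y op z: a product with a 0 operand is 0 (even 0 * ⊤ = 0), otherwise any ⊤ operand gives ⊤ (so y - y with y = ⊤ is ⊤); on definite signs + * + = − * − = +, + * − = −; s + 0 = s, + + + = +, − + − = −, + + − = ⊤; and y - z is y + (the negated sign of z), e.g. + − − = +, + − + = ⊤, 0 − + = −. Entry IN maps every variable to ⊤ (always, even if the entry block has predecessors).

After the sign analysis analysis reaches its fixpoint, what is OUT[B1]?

Fixpoint table:
  B0: | IN=(all ⊤) | OUT={f:0; rest ⊤}
  B1: | IN={f:0; rest ⊤} | OUT={d:+, f:0; rest ⊤}
  B2: | IN={d:+, f:0; rest ⊤} | OUT={d:+, f:0; rest ⊤}
  B3: | IN={d:+, f:0; rest ⊤} | OUT={d:+, f:0; rest ⊤}
  B4: | IN={d:+, f:0; rest ⊤} | OUT={f:0; rest ⊤}
  B5: | IN={f:0; rest ⊤} | OUT={f:0; rest ⊤}
  B6: | IN={f:0; rest ⊤} | OUT={f:0; rest ⊤}
  B7: | IN={f:0; rest ⊤} | OUT={f:0; rest ⊤}

Merge at B1: IN[B1] = OUT[B0] = {a: ⊤, b: ⊤, c: ⊤, d: ⊤, e: ⊤, f: 0}
Applying B1's transfer function to that IN value gives OUT[B1] (row B1 above).

Answer: {a: ⊤, b: ⊤, c: ⊤, d: +, e: ⊤, f: 0}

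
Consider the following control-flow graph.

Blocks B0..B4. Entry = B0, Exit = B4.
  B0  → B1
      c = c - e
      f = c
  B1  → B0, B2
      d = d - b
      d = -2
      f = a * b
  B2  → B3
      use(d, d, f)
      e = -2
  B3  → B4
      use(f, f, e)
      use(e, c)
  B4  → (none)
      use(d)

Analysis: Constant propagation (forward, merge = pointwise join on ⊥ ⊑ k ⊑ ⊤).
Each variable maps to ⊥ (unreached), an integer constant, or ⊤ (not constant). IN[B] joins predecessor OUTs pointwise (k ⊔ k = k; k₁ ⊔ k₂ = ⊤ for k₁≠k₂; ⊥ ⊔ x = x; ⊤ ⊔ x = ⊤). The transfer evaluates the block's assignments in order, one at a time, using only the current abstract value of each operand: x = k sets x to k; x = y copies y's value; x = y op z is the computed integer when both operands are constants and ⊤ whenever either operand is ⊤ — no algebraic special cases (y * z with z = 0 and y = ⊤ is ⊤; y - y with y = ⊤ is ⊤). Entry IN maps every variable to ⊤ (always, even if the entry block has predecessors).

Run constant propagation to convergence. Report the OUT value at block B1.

Fixpoint table:
  B0:   IN=(all ⊤)   OUT=(all ⊤)
  B1:   IN=(all ⊤)   OUT={d:-2; rest ⊤}
  B2:   IN={d:-2; rest ⊤}   OUT={d:-2, e:-2; rest ⊤}
  B3:   IN={d:-2, e:-2; rest ⊤}   OUT={d:-2, e:-2; rest ⊤}
  B4:   IN={d:-2, e:-2; rest ⊤}   OUT={d:-2, e:-2; rest ⊤}

Merge at B1: IN[B1] = OUT[B0] = {a: ⊤, b: ⊤, c: ⊤, d: ⊤, e: ⊤, f: ⊤}
Applying B1's transfer function to that IN value gives OUT[B1] (row B1 above).

Answer: {a: ⊤, b: ⊤, c: ⊤, d: -2, e: ⊤, f: ⊤}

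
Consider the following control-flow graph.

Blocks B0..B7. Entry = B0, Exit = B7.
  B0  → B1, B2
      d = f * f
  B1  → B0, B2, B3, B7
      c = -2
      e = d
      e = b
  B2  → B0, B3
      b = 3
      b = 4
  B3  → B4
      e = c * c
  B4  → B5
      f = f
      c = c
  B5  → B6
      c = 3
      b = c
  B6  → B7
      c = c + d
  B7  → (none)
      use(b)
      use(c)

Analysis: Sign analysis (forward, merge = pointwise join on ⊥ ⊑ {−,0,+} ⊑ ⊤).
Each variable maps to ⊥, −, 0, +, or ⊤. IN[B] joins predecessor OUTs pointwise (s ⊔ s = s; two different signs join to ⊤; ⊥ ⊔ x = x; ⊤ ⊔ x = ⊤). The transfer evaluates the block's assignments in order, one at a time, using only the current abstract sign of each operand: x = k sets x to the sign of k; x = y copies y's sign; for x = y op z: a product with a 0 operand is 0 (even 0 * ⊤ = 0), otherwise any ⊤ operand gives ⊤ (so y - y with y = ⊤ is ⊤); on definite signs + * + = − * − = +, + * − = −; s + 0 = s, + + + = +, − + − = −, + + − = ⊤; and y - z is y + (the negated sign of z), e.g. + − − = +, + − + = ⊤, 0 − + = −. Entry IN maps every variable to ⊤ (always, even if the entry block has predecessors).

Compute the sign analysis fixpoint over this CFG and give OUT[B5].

Answer: {a: ⊤, b: +, c: +, d: ⊤, e: ⊤, f: ⊤}

Trace:
Fixpoint table:
  B0: | IN=(all ⊤) | OUT=(all ⊤)
  B1: | IN=(all ⊤) | OUT={c:-; rest ⊤}
  B2: | IN=(all ⊤) | OUT={b:+; rest ⊤}
  B3: | IN=(all ⊤) | OUT=(all ⊤)
  B4: | IN=(all ⊤) | OUT=(all ⊤)
  B5: | IN=(all ⊤) | OUT={b:+, c:+; rest ⊤}
  B6: | IN={b:+, c:+; rest ⊤} | OUT={b:+; rest ⊤}
  B7: | IN=(all ⊤) | OUT=(all ⊤)

Merge at B5: IN[B5] = OUT[B4] = {a: ⊤, b: ⊤, c: ⊤, d: ⊤, e: ⊤, f: ⊤}
Applying B5's transfer function to that IN value gives OUT[B5] (row B5 above).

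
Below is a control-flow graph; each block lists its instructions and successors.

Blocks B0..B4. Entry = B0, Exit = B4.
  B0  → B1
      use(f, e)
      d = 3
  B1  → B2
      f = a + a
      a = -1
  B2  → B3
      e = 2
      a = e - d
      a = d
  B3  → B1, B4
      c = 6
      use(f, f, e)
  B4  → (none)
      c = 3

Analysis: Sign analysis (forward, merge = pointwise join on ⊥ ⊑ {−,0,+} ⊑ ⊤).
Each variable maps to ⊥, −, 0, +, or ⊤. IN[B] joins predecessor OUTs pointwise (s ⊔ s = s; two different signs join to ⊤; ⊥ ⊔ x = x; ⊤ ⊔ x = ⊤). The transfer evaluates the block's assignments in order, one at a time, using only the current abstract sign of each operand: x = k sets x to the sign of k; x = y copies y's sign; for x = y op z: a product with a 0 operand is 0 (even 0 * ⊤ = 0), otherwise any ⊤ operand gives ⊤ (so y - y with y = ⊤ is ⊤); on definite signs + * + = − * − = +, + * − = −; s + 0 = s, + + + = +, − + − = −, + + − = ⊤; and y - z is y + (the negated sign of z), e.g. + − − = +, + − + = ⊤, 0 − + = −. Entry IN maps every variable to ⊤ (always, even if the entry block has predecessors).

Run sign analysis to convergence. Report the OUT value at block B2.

Per-block solution:
  B0:   IN=(all ⊤)   OUT={d:+; rest ⊤}
  B1:   IN={d:+; rest ⊤}   OUT={a:-, d:+; rest ⊤}
  B2:   IN={a:-, d:+; rest ⊤}   OUT={a:+, d:+, e:+; rest ⊤}
  B3:   IN={a:+, d:+, e:+; rest ⊤}   OUT={a:+, c:+, d:+, e:+; rest ⊤}
  B4:   IN={a:+, c:+, d:+, e:+; rest ⊤}   OUT={a:+, c:+, d:+, e:+; rest ⊤}

Merge at B2: IN[B2] = OUT[B1] = {a: -, b: ⊤, c: ⊤, d: +, e: ⊤, f: ⊤}
Applying B2's transfer function to that IN value gives OUT[B2] (row B2 above).

Answer: {a: +, b: ⊤, c: ⊤, d: +, e: +, f: ⊤}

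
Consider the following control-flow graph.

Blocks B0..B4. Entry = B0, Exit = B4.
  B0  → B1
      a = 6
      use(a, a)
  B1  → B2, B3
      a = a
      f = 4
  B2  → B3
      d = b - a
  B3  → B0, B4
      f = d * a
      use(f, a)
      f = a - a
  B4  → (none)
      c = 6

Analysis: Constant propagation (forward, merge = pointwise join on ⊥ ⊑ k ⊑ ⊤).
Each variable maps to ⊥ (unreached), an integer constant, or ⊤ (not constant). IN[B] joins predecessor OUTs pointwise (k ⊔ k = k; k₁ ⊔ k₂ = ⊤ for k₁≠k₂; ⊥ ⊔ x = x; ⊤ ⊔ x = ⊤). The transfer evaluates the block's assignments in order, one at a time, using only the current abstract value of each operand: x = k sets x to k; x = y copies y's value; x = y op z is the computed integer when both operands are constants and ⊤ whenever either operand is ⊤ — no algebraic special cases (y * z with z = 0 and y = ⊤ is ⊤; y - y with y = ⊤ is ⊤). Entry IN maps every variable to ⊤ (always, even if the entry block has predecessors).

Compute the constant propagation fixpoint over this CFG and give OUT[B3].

Fixpoint table:
  B0:   IN=(all ⊤)   OUT={a:6; rest ⊤}
  B1:   IN={a:6; rest ⊤}   OUT={a:6, f:4; rest ⊤}
  B2:   IN={a:6, f:4; rest ⊤}   OUT={a:6, f:4; rest ⊤}
  B3:   IN={a:6, f:4; rest ⊤}   OUT={a:6, f:0; rest ⊤}
  B4:   IN={a:6, f:0; rest ⊤}   OUT={a:6, c:6, f:0; rest ⊤}

Merge at B3: IN[B3] = OUT[B1] ⊔ OUT[B2] = {a: 6, b: ⊤, c: ⊤, d: ⊤, e: ⊤, f: 4}
Applying B3's transfer function to that IN value gives OUT[B3] (row B3 above).

Answer: {a: 6, b: ⊤, c: ⊤, d: ⊤, e: ⊤, f: 0}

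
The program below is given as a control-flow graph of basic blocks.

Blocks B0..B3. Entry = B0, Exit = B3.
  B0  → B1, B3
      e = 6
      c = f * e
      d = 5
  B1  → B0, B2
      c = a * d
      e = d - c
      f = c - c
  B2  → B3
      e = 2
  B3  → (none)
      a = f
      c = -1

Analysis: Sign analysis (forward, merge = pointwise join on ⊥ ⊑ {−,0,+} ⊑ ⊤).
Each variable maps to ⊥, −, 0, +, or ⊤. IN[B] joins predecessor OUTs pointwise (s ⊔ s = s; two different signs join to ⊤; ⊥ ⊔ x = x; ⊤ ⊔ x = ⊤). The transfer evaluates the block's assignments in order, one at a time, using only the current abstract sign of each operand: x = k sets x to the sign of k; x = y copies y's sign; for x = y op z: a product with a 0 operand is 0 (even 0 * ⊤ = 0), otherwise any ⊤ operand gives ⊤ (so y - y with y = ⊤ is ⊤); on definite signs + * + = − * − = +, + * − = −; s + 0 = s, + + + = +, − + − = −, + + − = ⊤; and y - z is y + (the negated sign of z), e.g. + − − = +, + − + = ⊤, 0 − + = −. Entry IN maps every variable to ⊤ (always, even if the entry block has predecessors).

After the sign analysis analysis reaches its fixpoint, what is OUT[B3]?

Per-block solution:
  B0: | IN=(all ⊤) | OUT={d:+, e:+; rest ⊤}
  B1: | IN={d:+, e:+; rest ⊤} | OUT={d:+; rest ⊤}
  B2: | IN={d:+; rest ⊤} | OUT={d:+, e:+; rest ⊤}
  B3: | IN={d:+, e:+; rest ⊤} | OUT={c:-, d:+, e:+; rest ⊤}

Merge at B3: IN[B3] = OUT[B0] ⊔ OUT[B2] = {a: ⊤, b: ⊤, c: ⊤, d: +, e: +, f: ⊤}
Applying B3's transfer function to that IN value gives OUT[B3] (row B3 above).

Answer: {a: ⊤, b: ⊤, c: -, d: +, e: +, f: ⊤}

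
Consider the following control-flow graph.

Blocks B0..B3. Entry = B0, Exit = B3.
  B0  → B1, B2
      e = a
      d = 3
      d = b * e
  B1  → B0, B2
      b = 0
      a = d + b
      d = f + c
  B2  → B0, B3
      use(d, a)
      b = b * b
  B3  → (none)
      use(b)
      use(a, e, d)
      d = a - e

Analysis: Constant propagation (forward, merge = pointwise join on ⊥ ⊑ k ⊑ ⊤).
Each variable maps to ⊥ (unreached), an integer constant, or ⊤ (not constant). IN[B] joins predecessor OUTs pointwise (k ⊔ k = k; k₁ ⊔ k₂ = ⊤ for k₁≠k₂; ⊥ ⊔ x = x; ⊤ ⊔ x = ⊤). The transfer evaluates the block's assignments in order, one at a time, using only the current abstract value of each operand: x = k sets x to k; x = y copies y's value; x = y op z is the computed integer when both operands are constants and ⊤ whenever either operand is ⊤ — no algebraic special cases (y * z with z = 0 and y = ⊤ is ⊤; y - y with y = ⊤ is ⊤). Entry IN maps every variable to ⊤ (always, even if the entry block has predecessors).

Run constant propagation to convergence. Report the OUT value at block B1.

Answer: {a: ⊤, b: 0, c: ⊤, d: ⊤, e: ⊤, f: ⊤}

Derivation:
Per-block solution:
  B0: | IN=(all ⊤) | OUT=(all ⊤)
  B1: | IN=(all ⊤) | OUT={b:0; rest ⊤}
  B2: | IN=(all ⊤) | OUT=(all ⊤)
  B3: | IN=(all ⊤) | OUT=(all ⊤)

Merge at B1: IN[B1] = OUT[B0] = {a: ⊤, b: ⊤, c: ⊤, d: ⊤, e: ⊤, f: ⊤}
Applying B1's transfer function to that IN value gives OUT[B1] (row B1 above).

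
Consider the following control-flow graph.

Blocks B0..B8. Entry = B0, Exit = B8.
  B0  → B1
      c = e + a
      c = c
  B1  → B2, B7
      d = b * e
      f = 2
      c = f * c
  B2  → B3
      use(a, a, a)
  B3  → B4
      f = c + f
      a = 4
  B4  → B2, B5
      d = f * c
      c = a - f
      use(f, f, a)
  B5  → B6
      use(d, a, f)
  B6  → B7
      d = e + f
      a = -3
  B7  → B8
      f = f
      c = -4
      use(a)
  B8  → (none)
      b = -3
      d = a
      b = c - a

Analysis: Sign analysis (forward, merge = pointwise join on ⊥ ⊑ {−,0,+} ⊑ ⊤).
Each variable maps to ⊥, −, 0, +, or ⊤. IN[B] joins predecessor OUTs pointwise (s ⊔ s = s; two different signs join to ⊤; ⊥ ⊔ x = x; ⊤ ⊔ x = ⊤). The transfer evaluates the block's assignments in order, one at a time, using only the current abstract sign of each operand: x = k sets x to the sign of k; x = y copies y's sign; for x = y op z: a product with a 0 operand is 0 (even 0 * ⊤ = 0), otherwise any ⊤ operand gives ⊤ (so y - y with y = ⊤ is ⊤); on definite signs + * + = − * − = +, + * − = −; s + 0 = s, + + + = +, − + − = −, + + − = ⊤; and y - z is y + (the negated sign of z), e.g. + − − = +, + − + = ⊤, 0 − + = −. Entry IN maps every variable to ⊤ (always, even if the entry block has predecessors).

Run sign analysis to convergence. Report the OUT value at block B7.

Answer: {a: ⊤, b: ⊤, c: -, d: ⊤, e: ⊤, f: ⊤}

Working:
Fixpoint table:
  B0:   IN=(all ⊤)   OUT=(all ⊤)
  B1:   IN=(all ⊤)   OUT={f:+; rest ⊤}
  B2:   IN=(all ⊤)   OUT=(all ⊤)
  B3:   IN=(all ⊤)   OUT={a:+; rest ⊤}
  B4:   IN={a:+; rest ⊤}   OUT={a:+; rest ⊤}
  B5:   IN={a:+; rest ⊤}   OUT={a:+; rest ⊤}
  B6:   IN={a:+; rest ⊤}   OUT={a:-; rest ⊤}
  B7:   IN=(all ⊤)   OUT={c:-; rest ⊤}
  B8:   IN={c:-; rest ⊤}   OUT={c:-; rest ⊤}

Merge at B7: IN[B7] = OUT[B1] ⊔ OUT[B6] = {a: ⊤, b: ⊤, c: ⊤, d: ⊤, e: ⊤, f: ⊤}
Applying B7's transfer function to that IN value gives OUT[B7] (row B7 above).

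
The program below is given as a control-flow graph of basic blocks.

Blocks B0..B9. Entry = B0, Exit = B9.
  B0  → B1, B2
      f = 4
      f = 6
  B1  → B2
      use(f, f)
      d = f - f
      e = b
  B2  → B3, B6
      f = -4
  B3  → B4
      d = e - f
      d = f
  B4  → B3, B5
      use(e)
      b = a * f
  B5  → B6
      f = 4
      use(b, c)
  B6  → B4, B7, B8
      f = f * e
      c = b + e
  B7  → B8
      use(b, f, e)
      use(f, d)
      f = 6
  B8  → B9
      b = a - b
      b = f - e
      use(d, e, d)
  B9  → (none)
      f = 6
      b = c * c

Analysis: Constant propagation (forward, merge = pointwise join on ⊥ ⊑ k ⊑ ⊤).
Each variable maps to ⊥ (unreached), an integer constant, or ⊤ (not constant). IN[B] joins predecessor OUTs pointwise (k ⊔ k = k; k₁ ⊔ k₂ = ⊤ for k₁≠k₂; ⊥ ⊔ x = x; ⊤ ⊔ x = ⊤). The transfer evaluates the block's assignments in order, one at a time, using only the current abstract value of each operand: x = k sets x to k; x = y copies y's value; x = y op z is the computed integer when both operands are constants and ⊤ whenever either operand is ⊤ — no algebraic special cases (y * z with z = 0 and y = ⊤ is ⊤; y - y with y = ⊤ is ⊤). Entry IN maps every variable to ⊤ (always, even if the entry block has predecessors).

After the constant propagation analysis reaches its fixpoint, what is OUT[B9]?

Answer: {a: ⊤, b: ⊤, c: ⊤, d: ⊤, e: ⊤, f: 6}

Trace:
Fixpoint table:
  B0:   IN=(all ⊤)   OUT={f:6; rest ⊤}
  B1:   IN={f:6; rest ⊤}   OUT={d:0, f:6; rest ⊤}
  B2:   IN={f:6; rest ⊤}   OUT={f:-4; rest ⊤}
  B3:   IN=(all ⊤)   OUT=(all ⊤)
  B4:   IN=(all ⊤)   OUT=(all ⊤)
  B5:   IN=(all ⊤)   OUT={f:4; rest ⊤}
  B6:   IN=(all ⊤)   OUT=(all ⊤)
  B7:   IN=(all ⊤)   OUT={f:6; rest ⊤}
  B8:   IN=(all ⊤)   OUT=(all ⊤)
  B9:   IN=(all ⊤)   OUT={f:6; rest ⊤}

Merge at B9: IN[B9] = OUT[B8] = {a: ⊤, b: ⊤, c: ⊤, d: ⊤, e: ⊤, f: ⊤}
Applying B9's transfer function to that IN value gives OUT[B9] (row B9 above).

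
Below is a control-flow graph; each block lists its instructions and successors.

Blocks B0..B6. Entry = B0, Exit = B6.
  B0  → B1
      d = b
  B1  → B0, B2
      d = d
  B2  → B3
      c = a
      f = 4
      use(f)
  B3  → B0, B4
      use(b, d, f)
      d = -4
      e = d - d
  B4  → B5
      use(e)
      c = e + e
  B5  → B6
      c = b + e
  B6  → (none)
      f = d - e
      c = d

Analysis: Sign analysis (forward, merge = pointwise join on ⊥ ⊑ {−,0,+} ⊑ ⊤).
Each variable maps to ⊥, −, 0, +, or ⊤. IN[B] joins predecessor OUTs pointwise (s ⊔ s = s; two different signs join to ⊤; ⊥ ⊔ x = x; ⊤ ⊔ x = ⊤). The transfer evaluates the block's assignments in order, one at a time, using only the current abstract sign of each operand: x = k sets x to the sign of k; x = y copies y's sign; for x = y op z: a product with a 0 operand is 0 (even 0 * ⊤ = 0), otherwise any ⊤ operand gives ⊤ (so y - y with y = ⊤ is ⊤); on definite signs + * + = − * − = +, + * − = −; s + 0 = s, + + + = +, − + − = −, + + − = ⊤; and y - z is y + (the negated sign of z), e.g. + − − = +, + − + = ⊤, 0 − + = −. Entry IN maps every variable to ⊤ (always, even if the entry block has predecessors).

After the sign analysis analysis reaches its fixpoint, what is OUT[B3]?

Per-block solution:
  B0:  IN=(all ⊤)  OUT=(all ⊤)
  B1:  IN=(all ⊤)  OUT=(all ⊤)
  B2:  IN=(all ⊤)  OUT={f:+; rest ⊤}
  B3:  IN={f:+; rest ⊤}  OUT={d:-, f:+; rest ⊤}
  B4:  IN={d:-, f:+; rest ⊤}  OUT={d:-, f:+; rest ⊤}
  B5:  IN={d:-, f:+; rest ⊤}  OUT={d:-, f:+; rest ⊤}
  B6:  IN={d:-, f:+; rest ⊤}  OUT={c:-, d:-; rest ⊤}

Merge at B3: IN[B3] = OUT[B2] = {a: ⊤, b: ⊤, c: ⊤, d: ⊤, e: ⊤, f: +}
Applying B3's transfer function to that IN value gives OUT[B3] (row B3 above).

Answer: {a: ⊤, b: ⊤, c: ⊤, d: -, e: ⊤, f: +}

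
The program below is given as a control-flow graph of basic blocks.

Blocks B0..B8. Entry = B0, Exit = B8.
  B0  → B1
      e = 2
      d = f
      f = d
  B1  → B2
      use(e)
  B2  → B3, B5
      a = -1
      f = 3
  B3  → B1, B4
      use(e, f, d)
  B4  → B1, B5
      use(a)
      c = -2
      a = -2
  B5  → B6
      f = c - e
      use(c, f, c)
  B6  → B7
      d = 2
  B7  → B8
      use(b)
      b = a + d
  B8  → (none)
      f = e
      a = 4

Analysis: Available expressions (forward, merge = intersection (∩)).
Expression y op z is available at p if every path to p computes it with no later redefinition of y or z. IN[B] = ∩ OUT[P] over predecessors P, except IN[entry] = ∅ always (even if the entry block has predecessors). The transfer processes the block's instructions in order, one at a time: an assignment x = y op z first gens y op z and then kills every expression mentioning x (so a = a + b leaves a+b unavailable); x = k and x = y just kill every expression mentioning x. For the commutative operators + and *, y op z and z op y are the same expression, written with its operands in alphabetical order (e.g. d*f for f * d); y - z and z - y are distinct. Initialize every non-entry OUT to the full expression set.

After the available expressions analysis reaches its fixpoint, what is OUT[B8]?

Converged values:
  B0: | IN={} | OUT={}
  B1: | IN={} | OUT={}
  B2: | IN={} | OUT={}
  B3: | IN={} | OUT={}
  B4: | IN={} | OUT={}
  B5: | IN={} | OUT={c-e}
  B6: | IN={c-e} | OUT={c-e}
  B7: | IN={c-e} | OUT={a+d, c-e}
  B8: | IN={a+d, c-e} | OUT={c-e}

Merge at B8: IN[B8] = OUT[B7] = {a+d, c-e}
Applying B8's transfer function to that IN value gives OUT[B8] (row B8 above).

Answer: {c-e}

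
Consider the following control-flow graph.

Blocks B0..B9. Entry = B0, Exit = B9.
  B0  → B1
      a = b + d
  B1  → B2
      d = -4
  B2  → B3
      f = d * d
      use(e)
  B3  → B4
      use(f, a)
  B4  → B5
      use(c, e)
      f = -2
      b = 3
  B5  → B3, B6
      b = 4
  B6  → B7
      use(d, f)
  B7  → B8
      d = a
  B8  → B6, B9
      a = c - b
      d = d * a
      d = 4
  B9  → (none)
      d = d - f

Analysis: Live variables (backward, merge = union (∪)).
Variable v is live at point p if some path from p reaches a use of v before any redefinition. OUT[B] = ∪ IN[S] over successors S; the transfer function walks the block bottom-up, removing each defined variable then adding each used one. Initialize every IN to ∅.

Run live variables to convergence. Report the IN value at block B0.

Answer: {b, c, d, e}

Trace:
Per-block solution:
  B0: | IN={b, c, d, e} | OUT={a, c, e}
  B1: | IN={a, c, e} | OUT={a, c, d, e}
  B2: | IN={a, c, d, e} | OUT={a, c, d, e, f}
  B3: | IN={a, c, d, e, f} | OUT={a, c, d, e}
  B4: | IN={a, c, d, e} | OUT={a, c, d, e, f}
  B5: | IN={a, c, d, e, f} | OUT={a, b, c, d, e, f}
  B6: | IN={a, b, c, d, f} | OUT={a, b, c, f}
  B7: | IN={a, b, c, f} | OUT={b, c, d, f}
  B8: | IN={b, c, d, f} | OUT={a, b, c, d, f}
  B9: | IN={d, f} | OUT={}

Merge at B0: OUT[B0] = IN[B1] = {a, c, e}
Applying B0's transfer function to that OUT value gives IN[B0] (row B0 above).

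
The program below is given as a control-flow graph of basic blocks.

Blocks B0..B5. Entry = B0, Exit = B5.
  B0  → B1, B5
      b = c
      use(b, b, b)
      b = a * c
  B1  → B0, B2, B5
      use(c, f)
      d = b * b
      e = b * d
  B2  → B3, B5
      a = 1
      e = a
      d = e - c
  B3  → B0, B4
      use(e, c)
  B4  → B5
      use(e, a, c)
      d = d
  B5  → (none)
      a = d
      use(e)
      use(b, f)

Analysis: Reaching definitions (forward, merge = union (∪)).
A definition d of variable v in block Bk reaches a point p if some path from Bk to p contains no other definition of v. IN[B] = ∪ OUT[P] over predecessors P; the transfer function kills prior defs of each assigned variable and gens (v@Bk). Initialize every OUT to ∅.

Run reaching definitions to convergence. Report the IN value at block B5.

Fixpoint table:
  B0: | IN={a@B2, b@B0, d@B1, d@B2, e@B1, e@B2} | OUT={a@B2, b@B0, d@B1, d@B2, e@B1, e@B2}
  B1: | IN={a@B2, b@B0, d@B1, d@B2, e@B1, e@B2} | OUT={a@B2, b@B0, d@B1, e@B1}
  B2: | IN={a@B2, b@B0, d@B1, e@B1} | OUT={a@B2, b@B0, d@B2, e@B2}
  B3: | IN={a@B2, b@B0, d@B2, e@B2} | OUT={a@B2, b@B0, d@B2, e@B2}
  B4: | IN={a@B2, b@B0, d@B2, e@B2} | OUT={a@B2, b@B0, d@B4, e@B2}
  B5: | IN={a@B2, b@B0, d@B1, d@B2, d@B4, e@B1, e@B2} | OUT={a@B5, b@B0, d@B1, d@B2, d@B4, e@B1, e@B2}

Merge at B5: IN[B5] = OUT[B0] ⊔ OUT[B1] ⊔ OUT[B2] ⊔ OUT[B4] = {a@B2, b@B0, d@B1, d@B2, d@B4, e@B1, e@B2}

Answer: {a@B2, b@B0, d@B1, d@B2, d@B4, e@B1, e@B2}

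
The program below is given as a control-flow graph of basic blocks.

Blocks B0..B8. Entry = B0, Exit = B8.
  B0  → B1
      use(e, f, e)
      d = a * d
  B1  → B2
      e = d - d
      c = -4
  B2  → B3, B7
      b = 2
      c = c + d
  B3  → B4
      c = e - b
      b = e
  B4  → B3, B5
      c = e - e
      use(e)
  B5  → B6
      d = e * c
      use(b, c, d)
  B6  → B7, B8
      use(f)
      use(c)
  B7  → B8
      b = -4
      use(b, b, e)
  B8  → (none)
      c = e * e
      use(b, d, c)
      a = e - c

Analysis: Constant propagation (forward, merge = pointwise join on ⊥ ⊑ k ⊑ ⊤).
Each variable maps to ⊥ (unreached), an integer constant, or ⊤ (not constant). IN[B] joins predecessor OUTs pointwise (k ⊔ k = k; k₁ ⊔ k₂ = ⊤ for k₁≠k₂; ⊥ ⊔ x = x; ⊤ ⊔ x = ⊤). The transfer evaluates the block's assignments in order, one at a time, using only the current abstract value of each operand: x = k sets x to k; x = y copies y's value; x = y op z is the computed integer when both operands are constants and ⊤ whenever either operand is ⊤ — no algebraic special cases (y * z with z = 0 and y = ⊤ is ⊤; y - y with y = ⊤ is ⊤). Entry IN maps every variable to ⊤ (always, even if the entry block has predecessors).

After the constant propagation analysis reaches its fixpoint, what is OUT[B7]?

Fixpoint table:
  B0:   IN=(all ⊤)   OUT=(all ⊤)
  B1:   IN=(all ⊤)   OUT={c:-4; rest ⊤}
  B2:   IN={c:-4; rest ⊤}   OUT={b:2; rest ⊤}
  B3:   IN=(all ⊤)   OUT=(all ⊤)
  B4:   IN=(all ⊤)   OUT=(all ⊤)
  B5:   IN=(all ⊤)   OUT=(all ⊤)
  B6:   IN=(all ⊤)   OUT=(all ⊤)
  B7:   IN=(all ⊤)   OUT={b:-4; rest ⊤}
  B8:   IN=(all ⊤)   OUT=(all ⊤)

Merge at B7: IN[B7] = OUT[B2] ⊔ OUT[B6] = {a: ⊤, b: ⊤, c: ⊤, d: ⊤, e: ⊤, f: ⊤}
Applying B7's transfer function to that IN value gives OUT[B7] (row B7 above).

Answer: {a: ⊤, b: -4, c: ⊤, d: ⊤, e: ⊤, f: ⊤}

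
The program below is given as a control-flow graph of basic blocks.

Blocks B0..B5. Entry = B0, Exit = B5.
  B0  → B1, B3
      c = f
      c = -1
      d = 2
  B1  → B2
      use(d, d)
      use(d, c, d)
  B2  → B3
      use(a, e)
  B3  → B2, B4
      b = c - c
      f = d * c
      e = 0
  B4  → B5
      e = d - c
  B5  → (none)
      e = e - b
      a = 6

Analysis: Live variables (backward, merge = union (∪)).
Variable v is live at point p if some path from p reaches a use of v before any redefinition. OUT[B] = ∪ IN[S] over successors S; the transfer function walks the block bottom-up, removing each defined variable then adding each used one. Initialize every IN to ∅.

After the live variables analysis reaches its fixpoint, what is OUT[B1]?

Answer: {a, c, d, e}

Working:
Per-block solution:
  B0:  IN={a, e, f}  OUT={a, c, d, e}
  B1:  IN={a, c, d, e}  OUT={a, c, d, e}
  B2:  IN={a, c, d, e}  OUT={a, c, d}
  B3:  IN={a, c, d}  OUT={a, b, c, d, e}
  B4:  IN={b, c, d}  OUT={b, e}
  B5:  IN={b, e}  OUT={}

Merge at B1: OUT[B1] = IN[B2] = {a, c, d, e}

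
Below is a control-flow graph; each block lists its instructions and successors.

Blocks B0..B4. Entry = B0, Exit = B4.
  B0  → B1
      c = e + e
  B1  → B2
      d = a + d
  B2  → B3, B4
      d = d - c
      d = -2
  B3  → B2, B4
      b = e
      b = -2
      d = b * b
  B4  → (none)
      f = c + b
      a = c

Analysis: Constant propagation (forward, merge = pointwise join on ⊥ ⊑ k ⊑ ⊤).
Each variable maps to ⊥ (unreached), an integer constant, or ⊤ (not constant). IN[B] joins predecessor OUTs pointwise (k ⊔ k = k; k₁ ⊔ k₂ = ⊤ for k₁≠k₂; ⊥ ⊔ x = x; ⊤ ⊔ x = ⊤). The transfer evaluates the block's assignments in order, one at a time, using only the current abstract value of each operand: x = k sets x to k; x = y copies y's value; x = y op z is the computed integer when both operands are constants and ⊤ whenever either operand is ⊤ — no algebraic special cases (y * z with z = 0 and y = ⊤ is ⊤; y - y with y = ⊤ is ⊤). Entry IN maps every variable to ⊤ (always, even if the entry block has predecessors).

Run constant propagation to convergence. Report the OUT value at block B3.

Fixpoint table:
  B0: | IN=(all ⊤) | OUT=(all ⊤)
  B1: | IN=(all ⊤) | OUT=(all ⊤)
  B2: | IN=(all ⊤) | OUT={d:-2; rest ⊤}
  B3: | IN={d:-2; rest ⊤} | OUT={b:-2, d:4; rest ⊤}
  B4: | IN=(all ⊤) | OUT=(all ⊤)

Merge at B3: IN[B3] = OUT[B2] = {a: ⊤, b: ⊤, c: ⊤, d: -2, e: ⊤, f: ⊤}
Applying B3's transfer function to that IN value gives OUT[B3] (row B3 above).

Answer: {a: ⊤, b: -2, c: ⊤, d: 4, e: ⊤, f: ⊤}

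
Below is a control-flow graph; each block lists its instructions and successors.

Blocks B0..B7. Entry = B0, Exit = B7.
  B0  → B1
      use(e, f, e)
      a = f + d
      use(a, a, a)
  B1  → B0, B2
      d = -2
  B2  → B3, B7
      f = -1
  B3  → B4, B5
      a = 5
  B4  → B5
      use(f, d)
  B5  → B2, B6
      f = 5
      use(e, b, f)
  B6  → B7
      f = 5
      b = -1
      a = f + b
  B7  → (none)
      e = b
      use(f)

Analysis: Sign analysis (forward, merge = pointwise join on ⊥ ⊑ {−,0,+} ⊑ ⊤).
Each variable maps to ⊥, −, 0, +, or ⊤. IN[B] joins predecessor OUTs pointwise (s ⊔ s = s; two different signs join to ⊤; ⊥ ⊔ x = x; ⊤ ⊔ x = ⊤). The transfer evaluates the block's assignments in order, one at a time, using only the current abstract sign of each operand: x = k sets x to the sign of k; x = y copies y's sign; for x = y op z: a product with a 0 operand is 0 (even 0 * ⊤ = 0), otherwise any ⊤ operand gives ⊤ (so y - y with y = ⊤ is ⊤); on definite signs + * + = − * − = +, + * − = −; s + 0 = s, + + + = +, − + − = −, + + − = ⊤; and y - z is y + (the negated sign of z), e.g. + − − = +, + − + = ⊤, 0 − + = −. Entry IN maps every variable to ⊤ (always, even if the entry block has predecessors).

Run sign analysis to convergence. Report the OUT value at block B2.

Answer: {a: ⊤, b: ⊤, c: ⊤, d: -, e: ⊤, f: -}

Derivation:
Converged values:
  B0: | IN=(all ⊤) | OUT=(all ⊤)
  B1: | IN=(all ⊤) | OUT={d:-; rest ⊤}
  B2: | IN={d:-; rest ⊤} | OUT={d:-, f:-; rest ⊤}
  B3: | IN={d:-, f:-; rest ⊤} | OUT={a:+, d:-, f:-; rest ⊤}
  B4: | IN={a:+, d:-, f:-; rest ⊤} | OUT={a:+, d:-, f:-; rest ⊤}
  B5: | IN={a:+, d:-, f:-; rest ⊤} | OUT={a:+, d:-, f:+; rest ⊤}
  B6: | IN={a:+, d:-, f:+; rest ⊤} | OUT={b:-, d:-, f:+; rest ⊤}
  B7: | IN={d:-; rest ⊤} | OUT={d:-; rest ⊤}

Merge at B2: IN[B2] = OUT[B1] ⊔ OUT[B5] = {a: ⊤, b: ⊤, c: ⊤, d: -, e: ⊤, f: ⊤}
Applying B2's transfer function to that IN value gives OUT[B2] (row B2 above).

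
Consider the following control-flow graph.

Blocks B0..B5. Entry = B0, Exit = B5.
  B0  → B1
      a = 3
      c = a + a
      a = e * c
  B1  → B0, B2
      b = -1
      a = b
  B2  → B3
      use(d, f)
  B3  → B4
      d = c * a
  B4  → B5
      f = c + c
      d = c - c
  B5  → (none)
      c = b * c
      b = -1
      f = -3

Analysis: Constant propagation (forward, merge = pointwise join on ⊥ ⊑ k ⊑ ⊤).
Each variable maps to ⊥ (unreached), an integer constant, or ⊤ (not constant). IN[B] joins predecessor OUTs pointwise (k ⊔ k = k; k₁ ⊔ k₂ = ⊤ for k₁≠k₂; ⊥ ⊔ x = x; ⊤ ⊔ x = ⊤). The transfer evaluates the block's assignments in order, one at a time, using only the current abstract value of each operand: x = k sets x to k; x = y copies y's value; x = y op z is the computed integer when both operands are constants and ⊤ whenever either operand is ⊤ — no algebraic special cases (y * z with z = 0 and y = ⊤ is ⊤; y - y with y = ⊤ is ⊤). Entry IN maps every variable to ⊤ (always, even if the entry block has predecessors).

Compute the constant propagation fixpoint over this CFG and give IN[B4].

Per-block solution:
  B0: | IN=(all ⊤) | OUT={c:6; rest ⊤}
  B1: | IN={c:6; rest ⊤} | OUT={a:-1, b:-1, c:6; rest ⊤}
  B2: | IN={a:-1, b:-1, c:6; rest ⊤} | OUT={a:-1, b:-1, c:6; rest ⊤}
  B3: | IN={a:-1, b:-1, c:6; rest ⊤} | OUT={a:-1, b:-1, c:6, d:-6; rest ⊤}
  B4: | IN={a:-1, b:-1, c:6, d:-6; rest ⊤} | OUT={a:-1, b:-1, c:6, d:0, f:12; rest ⊤}
  B5: | IN={a:-1, b:-1, c:6, d:0, f:12; rest ⊤} | OUT={a:-1, b:-1, c:-6, d:0, f:-3; rest ⊤}

Merge at B4: IN[B4] = OUT[B3] = {a: -1, b: -1, c: 6, d: -6, e: ⊤, f: ⊤}

Answer: {a: -1, b: -1, c: 6, d: -6, e: ⊤, f: ⊤}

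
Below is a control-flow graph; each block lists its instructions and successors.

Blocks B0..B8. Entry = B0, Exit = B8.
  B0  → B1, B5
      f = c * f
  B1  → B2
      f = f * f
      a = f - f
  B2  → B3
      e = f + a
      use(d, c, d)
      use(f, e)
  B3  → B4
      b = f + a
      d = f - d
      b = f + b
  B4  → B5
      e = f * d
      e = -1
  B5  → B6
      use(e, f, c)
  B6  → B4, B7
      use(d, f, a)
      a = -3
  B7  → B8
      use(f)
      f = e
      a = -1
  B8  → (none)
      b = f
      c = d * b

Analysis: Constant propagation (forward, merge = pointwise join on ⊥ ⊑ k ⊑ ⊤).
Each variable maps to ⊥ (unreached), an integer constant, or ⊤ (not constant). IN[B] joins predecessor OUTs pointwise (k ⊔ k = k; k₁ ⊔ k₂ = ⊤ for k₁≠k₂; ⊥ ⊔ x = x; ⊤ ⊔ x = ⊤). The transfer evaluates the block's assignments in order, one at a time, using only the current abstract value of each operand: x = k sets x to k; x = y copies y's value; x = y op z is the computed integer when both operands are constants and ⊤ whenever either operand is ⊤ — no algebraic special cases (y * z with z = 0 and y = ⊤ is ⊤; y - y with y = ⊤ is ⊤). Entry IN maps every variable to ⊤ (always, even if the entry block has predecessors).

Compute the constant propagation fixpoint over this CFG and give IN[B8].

Answer: {a: -1, b: ⊤, c: ⊤, d: ⊤, e: ⊤, f: ⊤}

Derivation:
Per-block solution:
  B0:  IN=(all ⊤)  OUT=(all ⊤)
  B1:  IN=(all ⊤)  OUT=(all ⊤)
  B2:  IN=(all ⊤)  OUT=(all ⊤)
  B3:  IN=(all ⊤)  OUT=(all ⊤)
  B4:  IN=(all ⊤)  OUT={e:-1; rest ⊤}
  B5:  IN=(all ⊤)  OUT=(all ⊤)
  B6:  IN=(all ⊤)  OUT={a:-3; rest ⊤}
  B7:  IN={a:-3; rest ⊤}  OUT={a:-1; rest ⊤}
  B8:  IN={a:-1; rest ⊤}  OUT={a:-1; rest ⊤}

Merge at B8: IN[B8] = OUT[B7] = {a: -1, b: ⊤, c: ⊤, d: ⊤, e: ⊤, f: ⊤}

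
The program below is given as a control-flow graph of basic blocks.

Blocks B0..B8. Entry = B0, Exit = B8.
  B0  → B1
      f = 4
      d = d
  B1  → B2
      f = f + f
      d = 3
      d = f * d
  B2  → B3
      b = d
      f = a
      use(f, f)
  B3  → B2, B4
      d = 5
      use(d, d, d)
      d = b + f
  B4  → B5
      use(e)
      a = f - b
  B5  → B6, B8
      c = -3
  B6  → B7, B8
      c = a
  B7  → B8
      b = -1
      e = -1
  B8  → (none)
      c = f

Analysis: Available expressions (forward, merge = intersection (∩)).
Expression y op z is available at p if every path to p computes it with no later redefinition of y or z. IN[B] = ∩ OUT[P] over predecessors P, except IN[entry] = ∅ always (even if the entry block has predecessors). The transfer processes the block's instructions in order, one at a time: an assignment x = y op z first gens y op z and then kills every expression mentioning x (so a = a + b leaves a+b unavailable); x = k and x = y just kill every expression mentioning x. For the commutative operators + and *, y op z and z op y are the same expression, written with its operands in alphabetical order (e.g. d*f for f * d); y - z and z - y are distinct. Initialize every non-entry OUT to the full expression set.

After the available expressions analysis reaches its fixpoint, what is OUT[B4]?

Per-block solution:
  B0:   IN={}   OUT={}
  B1:   IN={}   OUT={}
  B2:   IN={}   OUT={}
  B3:   IN={}   OUT={b+f}
  B4:   IN={b+f}   OUT={b+f, f-b}
  B5:   IN={b+f, f-b}   OUT={b+f, f-b}
  B6:   IN={b+f, f-b}   OUT={b+f, f-b}
  B7:   IN={b+f, f-b}   OUT={}
  B8:   IN={}   OUT={}

Merge at B4: IN[B4] = OUT[B3] = {b+f}
Applying B4's transfer function to that IN value gives OUT[B4] (row B4 above).

Answer: {b+f, f-b}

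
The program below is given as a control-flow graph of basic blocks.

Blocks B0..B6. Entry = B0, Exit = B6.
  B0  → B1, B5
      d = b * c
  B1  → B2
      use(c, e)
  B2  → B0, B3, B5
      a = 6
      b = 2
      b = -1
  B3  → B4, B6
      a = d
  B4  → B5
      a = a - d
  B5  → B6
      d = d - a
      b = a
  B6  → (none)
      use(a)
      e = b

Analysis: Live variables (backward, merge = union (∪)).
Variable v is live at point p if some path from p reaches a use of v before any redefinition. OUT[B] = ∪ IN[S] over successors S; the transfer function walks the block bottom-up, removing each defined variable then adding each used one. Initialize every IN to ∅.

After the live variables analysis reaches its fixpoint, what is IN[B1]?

Answer: {c, d, e}

Trace:
Fixpoint table:
  B0:  IN={a, b, c, e}  OUT={a, c, d, e}
  B1:  IN={c, d, e}  OUT={c, d, e}
  B2:  IN={c, d, e}  OUT={a, b, c, d, e}
  B3:  IN={b, d}  OUT={a, b, d}
  B4:  IN={a, d}  OUT={a, d}
  B5:  IN={a, d}  OUT={a, b}
  B6:  IN={a, b}  OUT={}

Merge at B1: OUT[B1] = IN[B2] = {c, d, e}
Applying B1's transfer function to that OUT value gives IN[B1] (row B1 above).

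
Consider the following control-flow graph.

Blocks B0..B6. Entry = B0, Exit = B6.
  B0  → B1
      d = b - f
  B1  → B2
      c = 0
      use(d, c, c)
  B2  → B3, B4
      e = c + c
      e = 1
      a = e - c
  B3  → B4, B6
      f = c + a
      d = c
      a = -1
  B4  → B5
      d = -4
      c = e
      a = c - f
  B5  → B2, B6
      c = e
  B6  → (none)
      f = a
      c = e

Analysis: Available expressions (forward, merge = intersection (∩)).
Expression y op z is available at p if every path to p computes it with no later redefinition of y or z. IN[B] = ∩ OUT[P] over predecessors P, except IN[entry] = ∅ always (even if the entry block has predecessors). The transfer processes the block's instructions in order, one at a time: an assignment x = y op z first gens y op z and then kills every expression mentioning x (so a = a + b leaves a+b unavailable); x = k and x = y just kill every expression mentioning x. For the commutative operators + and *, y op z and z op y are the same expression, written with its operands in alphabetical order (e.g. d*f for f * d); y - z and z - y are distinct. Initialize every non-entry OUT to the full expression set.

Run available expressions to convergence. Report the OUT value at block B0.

Converged values:
  B0: | IN={} | OUT={b-f}
  B1: | IN={b-f} | OUT={b-f}
  B2: | IN={} | OUT={c+c, e-c}
  B3: | IN={c+c, e-c} | OUT={c+c, e-c}
  B4: | IN={c+c, e-c} | OUT={c-f}
  B5: | IN={c-f} | OUT={}
  B6: | IN={} | OUT={}

B0 is the boundary node: IN[B0] = {}
Applying B0's transfer function to that IN value gives OUT[B0] (row B0 above).

Answer: {b-f}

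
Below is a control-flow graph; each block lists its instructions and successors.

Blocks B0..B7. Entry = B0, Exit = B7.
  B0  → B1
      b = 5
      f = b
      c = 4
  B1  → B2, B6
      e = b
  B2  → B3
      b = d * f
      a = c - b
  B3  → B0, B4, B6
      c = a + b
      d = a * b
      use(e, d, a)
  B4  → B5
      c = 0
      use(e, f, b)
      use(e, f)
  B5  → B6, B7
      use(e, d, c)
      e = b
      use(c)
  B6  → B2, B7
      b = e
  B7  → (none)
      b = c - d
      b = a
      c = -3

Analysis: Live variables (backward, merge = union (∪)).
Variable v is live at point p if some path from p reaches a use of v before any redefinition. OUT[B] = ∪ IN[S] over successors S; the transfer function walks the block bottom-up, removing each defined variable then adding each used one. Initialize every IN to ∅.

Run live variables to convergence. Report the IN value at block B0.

Per-block solution:
  B0:  IN={a, d}  OUT={a, b, c, d, f}
  B1:  IN={a, b, c, d, f}  OUT={a, c, d, e, f}
  B2:  IN={c, d, e, f}  OUT={a, b, e, f}
  B3:  IN={a, b, e, f}  OUT={a, b, c, d, e, f}
  B4:  IN={a, b, d, e, f}  OUT={a, b, c, d, e, f}
  B5:  IN={a, b, c, d, e, f}  OUT={a, c, d, e, f}
  B6:  IN={a, c, d, e, f}  OUT={a, c, d, e, f}
  B7:  IN={a, c, d}  OUT={}

Merge at B0: OUT[B0] = IN[B1] = {a, b, c, d, f}
Applying B0's transfer function to that OUT value gives IN[B0] (row B0 above).

Answer: {a, d}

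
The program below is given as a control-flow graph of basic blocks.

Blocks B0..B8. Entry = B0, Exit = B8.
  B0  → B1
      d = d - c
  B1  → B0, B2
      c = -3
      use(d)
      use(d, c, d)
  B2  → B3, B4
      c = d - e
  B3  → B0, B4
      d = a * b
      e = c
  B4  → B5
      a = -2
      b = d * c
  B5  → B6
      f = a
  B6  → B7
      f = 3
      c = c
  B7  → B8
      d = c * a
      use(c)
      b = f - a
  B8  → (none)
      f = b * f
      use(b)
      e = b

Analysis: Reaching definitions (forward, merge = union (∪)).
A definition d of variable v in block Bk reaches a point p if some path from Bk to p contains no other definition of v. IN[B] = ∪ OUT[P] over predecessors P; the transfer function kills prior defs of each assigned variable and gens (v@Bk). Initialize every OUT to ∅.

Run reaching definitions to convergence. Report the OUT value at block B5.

Per-block solution:
  B0:   IN={c@B1, c@B2, d@B0, d@B3, e@B3}   OUT={c@B1, c@B2, d@B0, e@B3}
  B1:   IN={c@B1, c@B2, d@B0, e@B3}   OUT={c@B1, d@B0, e@B3}
  B2:   IN={c@B1, d@B0, e@B3}   OUT={c@B2, d@B0, e@B3}
  B3:   IN={c@B2, d@B0, e@B3}   OUT={c@B2, d@B3, e@B3}
  B4:   IN={c@B2, d@B0, d@B3, e@B3}   OUT={a@B4, b@B4, c@B2, d@B0, d@B3, e@B3}
  B5:   IN={a@B4, b@B4, c@B2, d@B0, d@B3, e@B3}   OUT={a@B4, b@B4, c@B2, d@B0, d@B3, e@B3, f@B5}
  B6:   IN={a@B4, b@B4, c@B2, d@B0, d@B3, e@B3, f@B5}   OUT={a@B4, b@B4, c@B6, d@B0, d@B3, e@B3, f@B6}
  B7:   IN={a@B4, b@B4, c@B6, d@B0, d@B3, e@B3, f@B6}   OUT={a@B4, b@B7, c@B6, d@B7, e@B3, f@B6}
  B8:   IN={a@B4, b@B7, c@B6, d@B7, e@B3, f@B6}   OUT={a@B4, b@B7, c@B6, d@B7, e@B8, f@B8}

Merge at B5: IN[B5] = OUT[B4] = {a@B4, b@B4, c@B2, d@B0, d@B3, e@B3}
Applying B5's transfer function to that IN value gives OUT[B5] (row B5 above).

Answer: {a@B4, b@B4, c@B2, d@B0, d@B3, e@B3, f@B5}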